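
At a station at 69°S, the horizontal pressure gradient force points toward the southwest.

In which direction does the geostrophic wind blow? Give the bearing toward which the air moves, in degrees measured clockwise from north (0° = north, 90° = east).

135°

The pressure-gradient force points toward the southwest (bearing 225°).
Geostrophic balance: in the Southern Hemisphere the Coriolis force deflects motion to the left, so the geostrophic wind blows 90° to the left of the pressure-gradient force (low pressure on the right).
Rotating 225° by 90° counterclockwise gives 135° — the wind blows toward the southeast.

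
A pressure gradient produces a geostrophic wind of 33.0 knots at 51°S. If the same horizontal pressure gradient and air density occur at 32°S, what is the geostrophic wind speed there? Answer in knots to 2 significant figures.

With the same pressure gradient and density, V_g ∝ 1/f ∝ 1/sin φ.
V₂ = V₁ · sin φ₁ / sin φ₂ = 33.0 × sin 51° / sin 32°
V₂ = 33.0 × 0.7771/0.5299 = 48 knots

48 knots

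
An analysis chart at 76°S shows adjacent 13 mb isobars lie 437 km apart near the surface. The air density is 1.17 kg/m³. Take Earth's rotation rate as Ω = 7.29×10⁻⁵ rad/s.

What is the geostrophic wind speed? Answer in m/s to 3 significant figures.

Coriolis parameter at 76°S:
f = 2Ω sin φ = 2 × 7.29×10⁻⁵ × sin 76° = 1.41×10⁻⁴ s⁻¹
Pressure gradient: |∂P/∂n| = 1300 Pa / 437000 m = 2.97×10⁻³ Pa/m
Geostrophic balance (pressure-gradient force = Coriolis force):
V_g = (1/(fρ)) |∂P/∂n| = 2.97×10⁻³ / (1.41×10⁻⁴ × 1.17) = 18.0 m/s

18.0 m/s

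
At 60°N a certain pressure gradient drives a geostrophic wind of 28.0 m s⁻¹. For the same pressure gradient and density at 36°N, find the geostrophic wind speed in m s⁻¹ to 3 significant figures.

41.3 m s⁻¹

With the same pressure gradient and density, V_g ∝ 1/f ∝ 1/sin φ.
V₂ = V₁ · sin φ₁ / sin φ₂ = 28.0 × sin 60° / sin 36°
V₂ = 28.0 × 0.8660/0.5878 = 41.3 m s⁻¹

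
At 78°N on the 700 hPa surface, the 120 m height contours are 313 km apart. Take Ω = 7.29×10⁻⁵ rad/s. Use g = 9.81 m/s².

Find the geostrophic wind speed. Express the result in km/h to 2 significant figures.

95 km/h

Coriolis parameter at 78°N:
f = 2Ω sin φ = 2 × 7.29×10⁻⁵ × sin 78° = 1.43×10⁻⁴ s⁻¹
Height gradient: |∂Z/∂n| = 120 m / 313000 m = 3.83×10⁻⁴
On a pressure surface, geostrophic balance gives V_g = (g/f)|∂Z/∂n|:
V_g = 9.81 × 3.83×10⁻⁴ / 1.43×10⁻⁴ = 26.4 m/s
Converting: 26.4 m/s × 3.6 = 95 km/h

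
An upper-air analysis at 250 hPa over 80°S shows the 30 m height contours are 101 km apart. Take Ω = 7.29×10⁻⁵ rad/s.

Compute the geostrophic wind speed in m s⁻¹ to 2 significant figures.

Coriolis parameter at 80°S:
f = 2Ω sin φ = 2 × 7.29×10⁻⁵ × sin 80° = 1.44×10⁻⁴ s⁻¹
Height gradient: |∂Z/∂n| = 30 m / 101000 m = 2.97×10⁻⁴
On a pressure surface, geostrophic balance gives V_g = (g/f)|∂Z/∂n|:
V_g = 9.81 × 2.97×10⁻⁴ / 1.44×10⁻⁴ = 20.3 m/s

20 m s⁻¹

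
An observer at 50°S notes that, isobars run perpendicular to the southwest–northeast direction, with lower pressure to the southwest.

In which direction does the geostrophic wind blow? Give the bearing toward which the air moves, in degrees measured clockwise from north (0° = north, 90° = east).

The pressure-gradient force points toward the southwest (bearing 225°).
Geostrophic balance: in the Southern Hemisphere the Coriolis force deflects motion to the left, so the geostrophic wind blows 90° to the left of the pressure-gradient force (low pressure on the right).
Rotating 225° by 90° counterclockwise gives 135° — the wind blows toward the southeast.

135°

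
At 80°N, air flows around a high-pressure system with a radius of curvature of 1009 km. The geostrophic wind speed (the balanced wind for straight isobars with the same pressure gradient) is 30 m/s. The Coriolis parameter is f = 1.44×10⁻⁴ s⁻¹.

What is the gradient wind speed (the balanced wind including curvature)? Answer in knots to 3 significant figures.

82.3 knots

Around a high, pressure-gradient force acts outward with centrifugal, so Coriolis balances both:
fV = (1/ρ)|∂P/∂n| + V²/R  →  V² − fR·V + fR·V_g = 0
With fR = 1.44×10⁻⁴ × 1009×10³ m = 145 m/s:
V = [fR − √((fR)² − 4 fR V_g)]/2 = [145 − √(145² − 4×145×30)]/2 = 42.3 m/s
Supergeostrophic (V > V_g = 30 m/s), as expected around a high.
Converting: 42.3 m/s × 1.944 = 82.3 knots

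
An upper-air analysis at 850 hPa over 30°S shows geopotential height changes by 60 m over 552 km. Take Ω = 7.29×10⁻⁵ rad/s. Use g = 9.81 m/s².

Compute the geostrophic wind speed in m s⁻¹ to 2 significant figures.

Coriolis parameter at 30°S:
f = 2Ω sin φ = 2 × 7.29×10⁻⁵ × sin 30° = 7.29×10⁻⁵ s⁻¹
Height gradient: |∂Z/∂n| = 60 m / 552000 m = 1.09×10⁻⁴
On a pressure surface, geostrophic balance gives V_g = (g/f)|∂Z/∂n|:
V_g = 9.81 × 1.09×10⁻⁴ / 7.29×10⁻⁵ = 14.6 m/s

15 m s⁻¹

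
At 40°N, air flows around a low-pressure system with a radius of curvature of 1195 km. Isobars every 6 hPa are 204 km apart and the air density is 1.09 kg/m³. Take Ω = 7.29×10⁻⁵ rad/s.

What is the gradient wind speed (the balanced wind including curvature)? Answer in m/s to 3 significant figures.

23.8 m/s

Coriolis parameter at 40°N:
f = 2Ω sin φ = 2 × 7.29×10⁻⁵ × sin 40° = 9.37×10⁻⁵ s⁻¹
Pressure gradient: |∂P/∂n| = 600 Pa / 204000 m = 2.94×10⁻³ Pa/m
Geostrophic speed: V_g = |∂P/∂n|/(fρ) = 2.94×10⁻³/(9.37×10⁻⁵ × 1.09) = 28.8 m/s
Around a low, centrifugal force acts outward with Coriolis, so pressure-gradient force balances both:
(1/ρ)|∂P/∂n| = fV + V²/R  →  V² + fR·V − fR·V_g = 0
With fR = 9.37×10⁻⁵ × 1195×10³ m = 112 m/s:
V = [−fR + √((fR)² + 4 fR V_g)]/2 = [−112 + √(112² + 4×112×28.8)]/2 = 23.8 m/s
Subgeostrophic (V < V_g = 28.8 m/s), as expected around a low.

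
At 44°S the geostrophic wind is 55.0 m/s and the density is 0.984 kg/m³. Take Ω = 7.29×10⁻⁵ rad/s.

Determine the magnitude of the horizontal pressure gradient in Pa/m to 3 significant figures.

5.48×10⁻³ Pa/m

Coriolis parameter at 44°S:
f = 2Ω sin φ = 2 × 7.29×10⁻⁵ × sin 44° = 1.01×10⁻⁴ s⁻¹
Geostrophic balance rearranged: |∂P/∂n| = f ρ V_g
|∂P/∂n| = 1.01×10⁻⁴ × 0.984 × 55.0 = 5.48×10⁻³ Pa/m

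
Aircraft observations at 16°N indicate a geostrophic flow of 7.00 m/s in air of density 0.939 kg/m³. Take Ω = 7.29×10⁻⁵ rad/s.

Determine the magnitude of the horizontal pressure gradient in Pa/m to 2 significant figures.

2.6×10⁻⁴ Pa/m

Coriolis parameter at 16°N:
f = 2Ω sin φ = 2 × 7.29×10⁻⁵ × sin 16° = 4.02×10⁻⁵ s⁻¹
Geostrophic balance rearranged: |∂P/∂n| = f ρ V_g
|∂P/∂n| = 4.02×10⁻⁵ × 0.939 × 7.00 = 2.64×10⁻⁴ Pa/m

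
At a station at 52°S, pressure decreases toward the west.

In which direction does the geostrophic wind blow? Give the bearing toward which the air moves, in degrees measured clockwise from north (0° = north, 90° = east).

180°

The pressure-gradient force points toward the west (bearing 270°).
Geostrophic balance: in the Southern Hemisphere the Coriolis force deflects motion to the left, so the geostrophic wind blows 90° to the left of the pressure-gradient force (low pressure on the right).
Rotating 270° by 90° counterclockwise gives 180° — the wind blows toward the south.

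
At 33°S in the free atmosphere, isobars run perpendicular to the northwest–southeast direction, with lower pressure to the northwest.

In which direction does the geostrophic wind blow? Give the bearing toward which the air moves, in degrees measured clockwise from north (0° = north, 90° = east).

The pressure-gradient force points toward the northwest (bearing 315°).
Geostrophic balance: in the Southern Hemisphere the Coriolis force deflects motion to the left, so the geostrophic wind blows 90° to the left of the pressure-gradient force (low pressure on the right).
Rotating 315° by 90° counterclockwise gives 225° — the wind blows toward the southwest.

225°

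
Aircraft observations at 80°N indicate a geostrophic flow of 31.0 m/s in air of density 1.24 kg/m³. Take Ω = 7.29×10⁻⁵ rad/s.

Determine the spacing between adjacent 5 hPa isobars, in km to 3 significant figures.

Coriolis parameter at 80°N:
f = 2Ω sin φ = 2 × 7.29×10⁻⁵ × sin 80° = 1.44×10⁻⁴ s⁻¹
Geostrophic balance rearranged: |∂P/∂n| = f ρ V_g
|∂P/∂n| = 1.44×10⁻⁴ × 1.24 × 31.0 = 5.52×10⁻³ Pa/m
Isobar spacing: Δn = ΔP/|∂P/∂n| = 500 Pa / 5.52×10⁻³ Pa/m = 90589 m ≈ 90.6 km

90.6 km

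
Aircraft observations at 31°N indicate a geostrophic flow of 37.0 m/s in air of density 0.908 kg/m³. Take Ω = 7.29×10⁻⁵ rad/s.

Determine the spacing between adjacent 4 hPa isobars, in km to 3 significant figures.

159 km

Coriolis parameter at 31°N:
f = 2Ω sin φ = 2 × 7.29×10⁻⁵ × sin 31° = 7.51×10⁻⁵ s⁻¹
Geostrophic balance rearranged: |∂P/∂n| = f ρ V_g
|∂P/∂n| = 7.51×10⁻⁵ × 0.908 × 37.0 = 2.52×10⁻³ Pa/m
Isobar spacing: Δn = ΔP/|∂P/∂n| = 400 Pa / 2.52×10⁻³ Pa/m = 158553 m ≈ 159 km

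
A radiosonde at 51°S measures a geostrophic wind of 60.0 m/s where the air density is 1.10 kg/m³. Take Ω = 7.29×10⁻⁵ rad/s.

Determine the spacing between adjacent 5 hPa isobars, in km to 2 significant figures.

Coriolis parameter at 51°S:
f = 2Ω sin φ = 2 × 7.29×10⁻⁵ × sin 51° = 1.13×10⁻⁴ s⁻¹
Geostrophic balance rearranged: |∂P/∂n| = f ρ V_g
|∂P/∂n| = 1.13×10⁻⁴ × 1.10 × 60.0 = 7.48×10⁻³ Pa/m
Isobar spacing: Δn = ΔP/|∂P/∂n| = 500 Pa / 7.48×10⁻³ Pa/m = 66860 m ≈ 67 km

67 km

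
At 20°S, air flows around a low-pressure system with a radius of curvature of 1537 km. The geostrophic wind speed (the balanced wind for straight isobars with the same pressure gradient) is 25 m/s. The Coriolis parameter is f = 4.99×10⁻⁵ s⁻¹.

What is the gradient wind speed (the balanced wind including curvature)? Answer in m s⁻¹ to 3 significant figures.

19.9 m s⁻¹

Around a low, centrifugal force acts outward with Coriolis, so pressure-gradient force balances both:
(1/ρ)|∂P/∂n| = fV + V²/R  →  V² + fR·V − fR·V_g = 0
With fR = 4.99×10⁻⁵ × 1537×10³ m = 76.7 m/s:
V = [−fR + √((fR)² + 4 fR V_g)]/2 = [−76.7 + √(76.7² + 4×76.7×25)]/2 = 19.9 m/s
Subgeostrophic (V < V_g = 25 m/s), as expected around a low.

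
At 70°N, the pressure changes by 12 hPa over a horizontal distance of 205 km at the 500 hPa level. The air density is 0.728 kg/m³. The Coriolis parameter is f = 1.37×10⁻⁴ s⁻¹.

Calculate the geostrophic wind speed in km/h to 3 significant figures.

211 km/h

Pressure gradient: |∂P/∂n| = 1200 Pa / 205000 m = 5.85×10⁻³ Pa/m
Geostrophic balance (pressure-gradient force = Coriolis force):
V_g = (1/(fρ)) |∂P/∂n| = 5.85×10⁻³ / (1.37×10⁻⁴ × 0.728) = 58.7 m/s
Converting: 58.7 m/s × 3.6 = 211 km/h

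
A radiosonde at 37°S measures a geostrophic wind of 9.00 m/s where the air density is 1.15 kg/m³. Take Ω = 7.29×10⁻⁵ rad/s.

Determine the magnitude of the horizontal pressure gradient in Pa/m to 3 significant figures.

Coriolis parameter at 37°S:
f = 2Ω sin φ = 2 × 7.29×10⁻⁵ × sin 37° = 8.77×10⁻⁵ s⁻¹
Geostrophic balance rearranged: |∂P/∂n| = f ρ V_g
|∂P/∂n| = 8.77×10⁻⁵ × 1.15 × 9.00 = 9.08×10⁻⁴ Pa/m

9.08×10⁻⁴ Pa/m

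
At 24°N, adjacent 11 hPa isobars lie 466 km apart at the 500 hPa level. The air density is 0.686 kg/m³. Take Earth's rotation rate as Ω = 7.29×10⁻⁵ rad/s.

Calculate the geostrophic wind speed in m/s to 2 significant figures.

58 m/s

Coriolis parameter at 24°N:
f = 2Ω sin φ = 2 × 7.29×10⁻⁵ × sin 24° = 5.93×10⁻⁵ s⁻¹
Pressure gradient: |∂P/∂n| = 1100 Pa / 466000 m = 2.36×10⁻³ Pa/m
Geostrophic balance (pressure-gradient force = Coriolis force):
V_g = (1/(fρ)) |∂P/∂n| = 2.36×10⁻³ / (5.93×10⁻⁵ × 0.686) = 58.0 m/s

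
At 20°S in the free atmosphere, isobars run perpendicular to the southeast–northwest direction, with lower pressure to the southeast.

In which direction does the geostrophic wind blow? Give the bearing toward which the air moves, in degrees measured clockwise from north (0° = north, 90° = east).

The pressure-gradient force points toward the southeast (bearing 135°).
Geostrophic balance: in the Southern Hemisphere the Coriolis force deflects motion to the left, so the geostrophic wind blows 90° to the left of the pressure-gradient force (low pressure on the right).
Rotating 135° by 90° counterclockwise gives 045° — the wind blows toward the northeast.

045°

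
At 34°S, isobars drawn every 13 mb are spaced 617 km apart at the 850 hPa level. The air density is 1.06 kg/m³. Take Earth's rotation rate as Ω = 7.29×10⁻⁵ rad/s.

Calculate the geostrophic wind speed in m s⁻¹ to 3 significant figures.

Coriolis parameter at 34°S:
f = 2Ω sin φ = 2 × 7.29×10⁻⁵ × sin 34° = 8.15×10⁻⁵ s⁻¹
Pressure gradient: |∂P/∂n| = 1300 Pa / 617000 m = 2.11×10⁻³ Pa/m
Geostrophic balance (pressure-gradient force = Coriolis force):
V_g = (1/(fρ)) |∂P/∂n| = 2.11×10⁻³ / (8.15×10⁻⁵ × 1.06) = 24.4 m/s

24.4 m s⁻¹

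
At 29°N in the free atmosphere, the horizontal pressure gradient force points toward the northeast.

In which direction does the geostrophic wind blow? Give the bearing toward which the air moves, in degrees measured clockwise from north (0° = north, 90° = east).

The pressure-gradient force points toward the northeast (bearing 045°).
Geostrophic balance: in the Northern Hemisphere the Coriolis force deflects motion to the right, so the geostrophic wind blows 90° to the right of the pressure-gradient force (low pressure on the left).
Rotating 045° by 90° clockwise gives 135° — the wind blows toward the southeast.

135°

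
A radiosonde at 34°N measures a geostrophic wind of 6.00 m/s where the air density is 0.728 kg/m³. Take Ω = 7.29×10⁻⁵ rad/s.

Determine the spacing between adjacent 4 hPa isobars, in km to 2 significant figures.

Coriolis parameter at 34°N:
f = 2Ω sin φ = 2 × 7.29×10⁻⁵ × sin 34° = 8.15×10⁻⁵ s⁻¹
Geostrophic balance rearranged: |∂P/∂n| = f ρ V_g
|∂P/∂n| = 8.15×10⁻⁵ × 0.728 × 6.00 = 3.56×10⁻⁴ Pa/m
Isobar spacing: Δn = ΔP/|∂P/∂n| = 400 Pa / 3.56×10⁻⁴ Pa/m = 1123203 m ≈ 1100 km

1100 km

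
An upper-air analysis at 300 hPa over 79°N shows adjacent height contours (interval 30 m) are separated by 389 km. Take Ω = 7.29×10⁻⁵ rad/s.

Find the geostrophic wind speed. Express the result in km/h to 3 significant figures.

Coriolis parameter at 79°N:
f = 2Ω sin φ = 2 × 7.29×10⁻⁵ × sin 79° = 1.43×10⁻⁴ s⁻¹
Height gradient: |∂Z/∂n| = 30 m / 389000 m = 7.71×10⁻⁵
On a pressure surface, geostrophic balance gives V_g = (g/f)|∂Z/∂n|:
V_g = 9.81 × 7.71×10⁻⁵ / 1.43×10⁻⁴ = 5.29 m/s
Converting: 5.29 m/s × 3.6 = 19.0 km/h

19.0 km/h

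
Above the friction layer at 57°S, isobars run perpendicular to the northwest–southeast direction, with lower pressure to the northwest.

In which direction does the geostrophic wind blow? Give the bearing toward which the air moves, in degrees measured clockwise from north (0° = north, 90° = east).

225°

The pressure-gradient force points toward the northwest (bearing 315°).
Geostrophic balance: in the Southern Hemisphere the Coriolis force deflects motion to the left, so the geostrophic wind blows 90° to the left of the pressure-gradient force (low pressure on the right).
Rotating 315° by 90° counterclockwise gives 225° — the wind blows toward the southwest.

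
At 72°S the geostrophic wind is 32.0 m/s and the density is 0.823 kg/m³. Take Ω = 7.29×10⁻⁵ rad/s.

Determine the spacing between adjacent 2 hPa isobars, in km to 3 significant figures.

54.8 km

Coriolis parameter at 72°S:
f = 2Ω sin φ = 2 × 7.29×10⁻⁵ × sin 72° = 1.39×10⁻⁴ s⁻¹
Geostrophic balance rearranged: |∂P/∂n| = f ρ V_g
|∂P/∂n| = 1.39×10⁻⁴ × 0.823 × 32.0 = 3.65×10⁻³ Pa/m
Isobar spacing: Δn = ΔP/|∂P/∂n| = 200 Pa / 3.65×10⁻³ Pa/m = 54767 m ≈ 54.8 km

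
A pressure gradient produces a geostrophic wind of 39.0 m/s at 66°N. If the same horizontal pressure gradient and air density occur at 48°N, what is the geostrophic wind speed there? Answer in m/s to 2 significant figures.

With the same pressure gradient and density, V_g ∝ 1/f ∝ 1/sin φ.
V₂ = V₁ · sin φ₁ / sin φ₂ = 39.0 × sin 66° / sin 48°
V₂ = 39.0 × 0.9135/0.7431 = 48 m/s

48 m/s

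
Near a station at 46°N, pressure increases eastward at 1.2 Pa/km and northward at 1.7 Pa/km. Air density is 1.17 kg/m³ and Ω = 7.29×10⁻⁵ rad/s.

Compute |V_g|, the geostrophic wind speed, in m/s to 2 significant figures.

Coriolis parameter at 46°N:
f = 2Ω sin φ = 2 × 7.29×10⁻⁵ × sin 46° = 1.05×10⁻⁴ s⁻¹
Component geostrophic relations (x east, y north):
u_g = −(1/(fρ)) ∂P/∂y,  v_g = (1/(fρ)) ∂P/∂x
u_g = −(1.7×10⁻³)/(1.05×10⁻⁴ × 1.17) = −13.9 m/s;  v_g = (1.2×10⁻³)/(1.05×10⁻⁴ × 1.17) = 9.78 m/s
|V_g| = √(u_g² + v_g²) = 17.0 m/s

17 m/s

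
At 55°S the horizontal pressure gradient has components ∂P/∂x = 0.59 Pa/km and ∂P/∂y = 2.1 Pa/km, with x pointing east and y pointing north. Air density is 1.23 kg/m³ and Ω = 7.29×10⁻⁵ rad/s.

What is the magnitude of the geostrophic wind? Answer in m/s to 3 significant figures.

14.8 m/s

Coriolis parameter at 55°S:
f = 2Ω sin φ = 2 × 7.29×10⁻⁵ × sin 55° = 1.19×10⁻⁴ s⁻¹
In the Southern Hemisphere f is negative: f = −1.19×10⁻⁴ s⁻¹.
Component geostrophic relations (x east, y north):
u_g = −(1/(fρ)) ∂P/∂y,  v_g = (1/(fρ)) ∂P/∂x
u_g = −(2.1×10⁻³)/(−1.19×10⁻⁴ × 1.23) = 14.3 m/s;  v_g = (0.59×10⁻³)/(−1.19×10⁻⁴ × 1.23) = −4.02 m/s
|V_g| = √(u_g² + v_g²) = 14.8 m/s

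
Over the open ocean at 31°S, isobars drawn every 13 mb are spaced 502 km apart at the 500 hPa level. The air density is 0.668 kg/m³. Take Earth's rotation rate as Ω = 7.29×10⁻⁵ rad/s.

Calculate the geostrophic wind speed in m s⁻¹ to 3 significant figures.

51.6 m s⁻¹

Coriolis parameter at 31°S:
f = 2Ω sin φ = 2 × 7.29×10⁻⁵ × sin 31° = 7.51×10⁻⁵ s⁻¹
Pressure gradient: |∂P/∂n| = 1300 Pa / 502000 m = 2.59×10⁻³ Pa/m
Geostrophic balance (pressure-gradient force = Coriolis force):
V_g = (1/(fρ)) |∂P/∂n| = 2.59×10⁻³ / (7.51×10⁻⁵ × 0.668) = 51.6 m/s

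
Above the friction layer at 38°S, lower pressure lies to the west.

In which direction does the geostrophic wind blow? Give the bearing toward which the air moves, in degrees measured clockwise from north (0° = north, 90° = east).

The pressure-gradient force points toward the west (bearing 270°).
Geostrophic balance: in the Southern Hemisphere the Coriolis force deflects motion to the left, so the geostrophic wind blows 90° to the left of the pressure-gradient force (low pressure on the right).
Rotating 270° by 90° counterclockwise gives 180° — the wind blows toward the south.

180°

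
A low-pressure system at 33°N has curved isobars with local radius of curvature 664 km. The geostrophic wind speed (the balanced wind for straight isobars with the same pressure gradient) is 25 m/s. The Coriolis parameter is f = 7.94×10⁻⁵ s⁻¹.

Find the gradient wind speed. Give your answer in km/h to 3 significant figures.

66.6 km/h

Around a low, centrifugal force acts outward with Coriolis, so pressure-gradient force balances both:
(1/ρ)|∂P/∂n| = fV + V²/R  →  V² + fR·V − fR·V_g = 0
With fR = 7.94×10⁻⁵ × 664×10³ m = 52.7 m/s:
V = [−fR + √((fR)² + 4 fR V_g)]/2 = [−52.7 + √(52.7² + 4×52.7×25)]/2 = 18.5 m/s
Subgeostrophic (V < V_g = 25 m/s), as expected around a low.
Converting: 18.5 m/s × 3.6 = 66.6 km/h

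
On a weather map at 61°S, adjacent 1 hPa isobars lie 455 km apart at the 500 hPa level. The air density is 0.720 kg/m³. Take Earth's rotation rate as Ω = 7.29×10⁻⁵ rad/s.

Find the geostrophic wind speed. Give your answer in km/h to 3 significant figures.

8.62 km/h

Coriolis parameter at 61°S:
f = 2Ω sin φ = 2 × 7.29×10⁻⁵ × sin 61° = 1.28×10⁻⁴ s⁻¹
Pressure gradient: |∂P/∂n| = 100 Pa / 455000 m = 2.20×10⁻⁴ Pa/m
Geostrophic balance (pressure-gradient force = Coriolis force):
V_g = (1/(fρ)) |∂P/∂n| = 2.20×10⁻⁴ / (1.28×10⁻⁴ × 0.720) = 2.39 m/s
Converting: 2.39 m/s × 3.6 = 8.62 km/h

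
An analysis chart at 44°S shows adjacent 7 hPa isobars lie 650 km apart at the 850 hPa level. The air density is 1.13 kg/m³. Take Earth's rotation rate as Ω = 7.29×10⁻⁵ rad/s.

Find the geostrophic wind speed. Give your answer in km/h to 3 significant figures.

Coriolis parameter at 44°S:
f = 2Ω sin φ = 2 × 7.29×10⁻⁵ × sin 44° = 1.01×10⁻⁴ s⁻¹
Pressure gradient: |∂P/∂n| = 700 Pa / 650000 m = 1.08×10⁻³ Pa/m
Geostrophic balance (pressure-gradient force = Coriolis force):
V_g = (1/(fρ)) |∂P/∂n| = 1.08×10⁻³ / (1.01×10⁻⁴ × 1.13) = 9.41 m/s
Converting: 9.41 m/s × 3.6 = 33.9 km/h

33.9 km/h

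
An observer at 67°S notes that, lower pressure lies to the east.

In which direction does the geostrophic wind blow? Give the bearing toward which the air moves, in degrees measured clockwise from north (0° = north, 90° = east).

The pressure-gradient force points toward the east (bearing 090°).
Geostrophic balance: in the Southern Hemisphere the Coriolis force deflects motion to the left, so the geostrophic wind blows 90° to the left of the pressure-gradient force (low pressure on the right).
Rotating 090° by 90° counterclockwise gives 000° — the wind blows toward the north.

000°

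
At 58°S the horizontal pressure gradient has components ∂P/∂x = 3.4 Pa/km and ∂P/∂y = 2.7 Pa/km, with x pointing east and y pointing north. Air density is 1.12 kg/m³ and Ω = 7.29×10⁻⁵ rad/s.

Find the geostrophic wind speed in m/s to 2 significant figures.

31 m/s

Coriolis parameter at 58°S:
f = 2Ω sin φ = 2 × 7.29×10⁻⁵ × sin 58° = 1.24×10⁻⁴ s⁻¹
In the Southern Hemisphere f is negative: f = −1.24×10⁻⁴ s⁻¹.
Component geostrophic relations (x east, y north):
u_g = −(1/(fρ)) ∂P/∂y,  v_g = (1/(fρ)) ∂P/∂x
u_g = −(2.7×10⁻³)/(−1.24×10⁻⁴ × 1.12) = 19.5 m/s;  v_g = (3.4×10⁻³)/(−1.24×10⁻⁴ × 1.12) = −24.6 m/s
|V_g| = √(u_g² + v_g²) = 31.4 m/s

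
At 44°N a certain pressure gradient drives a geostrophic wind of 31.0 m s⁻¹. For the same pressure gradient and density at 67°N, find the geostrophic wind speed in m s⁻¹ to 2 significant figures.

23 m s⁻¹

With the same pressure gradient and density, V_g ∝ 1/f ∝ 1/sin φ.
V₂ = V₁ · sin φ₁ / sin φ₂ = 31.0 × sin 44° / sin 67°
V₂ = 31.0 × 0.6947/0.9205 = 23 m s⁻¹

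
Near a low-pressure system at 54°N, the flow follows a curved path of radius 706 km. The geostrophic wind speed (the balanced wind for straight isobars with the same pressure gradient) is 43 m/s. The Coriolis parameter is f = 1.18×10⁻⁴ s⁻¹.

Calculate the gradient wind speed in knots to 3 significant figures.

Around a low, centrifugal force acts outward with Coriolis, so pressure-gradient force balances both:
(1/ρ)|∂P/∂n| = fV + V²/R  →  V² + fR·V − fR·V_g = 0
With fR = 1.18×10⁻⁴ × 706×10³ m = 83.3 m/s:
V = [−fR + √((fR)² + 4 fR V_g)]/2 = [−83.3 + √(83.3² + 4×83.3×43)]/2 = 31.3 m/s
Subgeostrophic (V < V_g = 43 m/s), as expected around a low.
Converting: 31.3 m/s × 1.944 = 60.8 knots

60.8 knots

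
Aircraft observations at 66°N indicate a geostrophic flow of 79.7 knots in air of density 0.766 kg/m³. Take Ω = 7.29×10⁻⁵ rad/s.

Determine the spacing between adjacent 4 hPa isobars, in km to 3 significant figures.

Coriolis parameter at 66°N:
f = 2Ω sin φ = 2 × 7.29×10⁻⁵ × sin 66° = 1.33×10⁻⁴ s⁻¹
Wind speed in SI: 79.7 knots = 41.0 m/s
Geostrophic balance rearranged: |∂P/∂n| = f ρ V_g
|∂P/∂n| = 1.33×10⁻⁴ × 0.766 × 41.0 = 4.18×10⁻³ Pa/m
Isobar spacing: Δn = ΔP/|∂P/∂n| = 400 Pa / 4.18×10⁻³ Pa/m = 95620 m ≈ 95.6 km

95.6 km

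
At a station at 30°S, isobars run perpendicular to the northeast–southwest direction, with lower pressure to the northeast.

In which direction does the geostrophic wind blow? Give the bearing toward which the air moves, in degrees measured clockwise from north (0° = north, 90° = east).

The pressure-gradient force points toward the northeast (bearing 045°).
Geostrophic balance: in the Southern Hemisphere the Coriolis force deflects motion to the left, so the geostrophic wind blows 90° to the left of the pressure-gradient force (low pressure on the right).
Rotating 045° by 90° counterclockwise gives 315° — the wind blows toward the northwest.

315°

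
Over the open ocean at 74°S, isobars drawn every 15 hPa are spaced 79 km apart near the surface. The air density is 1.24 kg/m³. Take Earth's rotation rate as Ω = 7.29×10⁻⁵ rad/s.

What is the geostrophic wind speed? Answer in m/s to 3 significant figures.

109 m/s

Coriolis parameter at 74°S:
f = 2Ω sin φ = 2 × 7.29×10⁻⁵ × sin 74° = 1.40×10⁻⁴ s⁻¹
Pressure gradient: |∂P/∂n| = 1500 Pa / 79000 m = 1.90×10⁻² Pa/m
Geostrophic balance (pressure-gradient force = Coriolis force):
V_g = (1/(fρ)) |∂P/∂n| = 1.90×10⁻² / (1.40×10⁻⁴ × 1.24) = 109 m/s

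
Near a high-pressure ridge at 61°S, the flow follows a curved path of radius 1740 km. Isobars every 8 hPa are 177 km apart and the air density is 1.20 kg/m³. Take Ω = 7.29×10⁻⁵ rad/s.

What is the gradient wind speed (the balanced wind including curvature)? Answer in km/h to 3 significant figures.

Coriolis parameter at 61°S:
f = 2Ω sin φ = 2 × 7.29×10⁻⁵ × sin 61° = 1.28×10⁻⁴ s⁻¹
Pressure gradient: |∂P/∂n| = 800 Pa / 177000 m = 4.52×10⁻³ Pa/m
Geostrophic speed: V_g = |∂P/∂n|/(fρ) = 4.52×10⁻³/(1.28×10⁻⁴ × 1.20) = 29.5 m/s
Around a high, pressure-gradient force acts outward with centrifugal, so Coriolis balances both:
fV = (1/ρ)|∂P/∂n| + V²/R  →  V² − fR·V + fR·V_g = 0
With fR = 1.28×10⁻⁴ × 1740×10³ m = 222 m/s:
V = [fR − √((fR)² − 4 fR V_g)]/2 = [222 − √(222² − 4×222×29.5)]/2 = 35.1 m/s
Supergeostrophic (V > V_g = 29.5 m/s), as expected around a high.
Converting: 35.1 m/s × 3.6 = 126 km/h

126 km/h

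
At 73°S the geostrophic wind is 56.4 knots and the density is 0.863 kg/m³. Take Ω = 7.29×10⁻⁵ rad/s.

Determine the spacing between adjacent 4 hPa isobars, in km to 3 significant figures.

115 km

Coriolis parameter at 73°S:
f = 2Ω sin φ = 2 × 7.29×10⁻⁵ × sin 73° = 1.39×10⁻⁴ s⁻¹
Wind speed in SI: 56.4 knots = 29.0 m/s
Geostrophic balance rearranged: |∂P/∂n| = f ρ V_g
|∂P/∂n| = 1.39×10⁻⁴ × 0.863 × 29.0 = 3.49×10⁻³ Pa/m
Isobar spacing: Δn = ΔP/|∂P/∂n| = 400 Pa / 3.49×10⁻³ Pa/m = 114572 m ≈ 115 km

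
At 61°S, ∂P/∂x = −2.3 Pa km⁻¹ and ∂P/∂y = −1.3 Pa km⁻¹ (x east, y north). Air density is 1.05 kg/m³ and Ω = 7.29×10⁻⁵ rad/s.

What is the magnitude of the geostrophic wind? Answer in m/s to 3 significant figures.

Coriolis parameter at 61°S:
f = 2Ω sin φ = 2 × 7.29×10⁻⁵ × sin 61° = 1.28×10⁻⁴ s⁻¹
In the Southern Hemisphere f is negative: f = −1.28×10⁻⁴ s⁻¹.
Component geostrophic relations (x east, y north):
u_g = −(1/(fρ)) ∂P/∂y,  v_g = (1/(fρ)) ∂P/∂x
u_g = −(−1.3×10⁻³)/(−1.28×10⁻⁴ × 1.05) = −9.71 m/s;  v_g = (−2.3×10⁻³)/(−1.28×10⁻⁴ × 1.05) = 17.2 m/s
|V_g| = √(u_g² + v_g²) = 19.7 m/s

19.7 m/s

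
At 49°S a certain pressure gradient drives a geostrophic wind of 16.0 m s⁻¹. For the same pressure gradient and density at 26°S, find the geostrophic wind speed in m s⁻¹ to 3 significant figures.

27.5 m s⁻¹

With the same pressure gradient and density, V_g ∝ 1/f ∝ 1/sin φ.
V₂ = V₁ · sin φ₁ / sin φ₂ = 16.0 × sin 49° / sin 26°
V₂ = 16.0 × 0.7547/0.4384 = 27.5 m s⁻¹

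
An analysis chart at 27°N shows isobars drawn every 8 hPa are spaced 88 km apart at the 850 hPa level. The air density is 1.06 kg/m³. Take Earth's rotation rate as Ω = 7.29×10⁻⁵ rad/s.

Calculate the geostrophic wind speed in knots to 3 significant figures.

Coriolis parameter at 27°N:
f = 2Ω sin φ = 2 × 7.29×10⁻⁵ × sin 27° = 6.62×10⁻⁵ s⁻¹
Pressure gradient: |∂P/∂n| = 800 Pa / 88000 m = 9.09×10⁻³ Pa/m
Geostrophic balance (pressure-gradient force = Coriolis force):
V_g = (1/(fρ)) |∂P/∂n| = 9.09×10⁻³ / (6.62×10⁻⁵ × 1.06) = 130 m/s
Converting: 130 m/s × 1.944 = 252 knots

252 knots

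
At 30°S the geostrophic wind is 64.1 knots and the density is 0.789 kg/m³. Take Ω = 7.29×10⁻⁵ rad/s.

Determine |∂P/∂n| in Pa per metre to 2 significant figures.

Coriolis parameter at 30°S:
f = 2Ω sin φ = 2 × 7.29×10⁻⁵ × sin 30° = 7.29×10⁻⁵ s⁻¹
Wind speed in SI: 64.1 knots = 33.0 m/s
Geostrophic balance rearranged: |∂P/∂n| = f ρ V_g
|∂P/∂n| = 7.29×10⁻⁵ × 0.789 × 33.0 = 1.90×10⁻³ Pa/m

1.9×10⁻³ Pa/m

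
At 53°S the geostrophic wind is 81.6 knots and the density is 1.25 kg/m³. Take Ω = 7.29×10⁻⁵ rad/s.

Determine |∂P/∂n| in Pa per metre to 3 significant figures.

Coriolis parameter at 53°S:
f = 2Ω sin φ = 2 × 7.29×10⁻⁵ × sin 53° = 1.16×10⁻⁴ s⁻¹
Wind speed in SI: 81.6 knots = 42.0 m/s
Geostrophic balance rearranged: |∂P/∂n| = f ρ V_g
|∂P/∂n| = 1.16×10⁻⁴ × 1.25 × 42.0 = 6.11×10⁻³ Pa/m

6.11×10⁻³ Pa/m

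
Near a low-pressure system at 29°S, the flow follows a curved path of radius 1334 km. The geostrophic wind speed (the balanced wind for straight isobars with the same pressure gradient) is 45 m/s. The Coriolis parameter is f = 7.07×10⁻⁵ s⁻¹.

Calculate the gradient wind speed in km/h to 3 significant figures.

Around a low, centrifugal force acts outward with Coriolis, so pressure-gradient force balances both:
(1/ρ)|∂P/∂n| = fV + V²/R  →  V² + fR·V − fR·V_g = 0
With fR = 7.07×10⁻⁵ × 1334×10³ m = 94.3 m/s:
V = [−fR + √((fR)² + 4 fR V_g)]/2 = [−94.3 + √(94.3² + 4×94.3×45)]/2 = 33.3 m/s
Subgeostrophic (V < V_g = 45 m/s), as expected around a low.
Converting: 33.3 m/s × 3.6 = 120 km/h

120 km/h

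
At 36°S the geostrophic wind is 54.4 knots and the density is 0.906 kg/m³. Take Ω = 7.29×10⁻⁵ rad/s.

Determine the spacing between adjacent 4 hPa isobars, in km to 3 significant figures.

Coriolis parameter at 36°S:
f = 2Ω sin φ = 2 × 7.29×10⁻⁵ × sin 36° = 8.57×10⁻⁵ s⁻¹
Wind speed in SI: 54.4 knots = 28.0 m/s
Geostrophic balance rearranged: |∂P/∂n| = f ρ V_g
|∂P/∂n| = 8.57×10⁻⁵ × 0.906 × 28.0 = 2.17×10⁻³ Pa/m
Isobar spacing: Δn = ΔP/|∂P/∂n| = 400 Pa / 2.17×10⁻³ Pa/m = 184085 m ≈ 184 km

184 km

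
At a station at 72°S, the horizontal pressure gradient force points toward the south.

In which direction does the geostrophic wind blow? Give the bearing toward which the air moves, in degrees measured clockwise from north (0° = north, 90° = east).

The pressure-gradient force points toward the south (bearing 180°).
Geostrophic balance: in the Southern Hemisphere the Coriolis force deflects motion to the left, so the geostrophic wind blows 90° to the left of the pressure-gradient force (low pressure on the right).
Rotating 180° by 90° counterclockwise gives 090° — the wind blows toward the east.

090°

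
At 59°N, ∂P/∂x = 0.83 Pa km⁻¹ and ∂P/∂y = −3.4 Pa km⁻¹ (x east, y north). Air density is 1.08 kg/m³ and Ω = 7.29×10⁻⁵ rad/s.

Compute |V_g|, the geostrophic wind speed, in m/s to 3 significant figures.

Coriolis parameter at 59°N:
f = 2Ω sin φ = 2 × 7.29×10⁻⁵ × sin 59° = 1.25×10⁻⁴ s⁻¹
Component geostrophic relations (x east, y north):
u_g = −(1/(fρ)) ∂P/∂y,  v_g = (1/(fρ)) ∂P/∂x
u_g = −(−3.4×10⁻³)/(1.25×10⁻⁴ × 1.08) = 25.2 m/s;  v_g = (0.83×10⁻³)/(1.25×10⁻⁴ × 1.08) = 6.15 m/s
|V_g| = √(u_g² + v_g²) = 25.9 m/s

25.9 m/s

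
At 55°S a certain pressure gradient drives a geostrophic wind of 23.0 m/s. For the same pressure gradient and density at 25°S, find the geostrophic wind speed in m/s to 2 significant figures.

With the same pressure gradient and density, V_g ∝ 1/f ∝ 1/sin φ.
V₂ = V₁ · sin φ₁ / sin φ₂ = 23.0 × sin 55° / sin 25°
V₂ = 23.0 × 0.8192/0.4226 = 45 m/s

45 m/s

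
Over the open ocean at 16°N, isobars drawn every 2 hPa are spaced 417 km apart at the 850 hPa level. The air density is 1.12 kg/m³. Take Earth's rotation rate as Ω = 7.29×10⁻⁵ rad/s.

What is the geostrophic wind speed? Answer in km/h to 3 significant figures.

38.4 km/h

Coriolis parameter at 16°N:
f = 2Ω sin φ = 2 × 7.29×10⁻⁵ × sin 16° = 4.02×10⁻⁵ s⁻¹
Pressure gradient: |∂P/∂n| = 200 Pa / 417000 m = 4.80×10⁻⁴ Pa/m
Geostrophic balance (pressure-gradient force = Coriolis force):
V_g = (1/(fρ)) |∂P/∂n| = 4.80×10⁻⁴ / (4.02×10⁻⁵ × 1.12) = 10.7 m/s
Converting: 10.7 m/s × 3.6 = 38.4 km/h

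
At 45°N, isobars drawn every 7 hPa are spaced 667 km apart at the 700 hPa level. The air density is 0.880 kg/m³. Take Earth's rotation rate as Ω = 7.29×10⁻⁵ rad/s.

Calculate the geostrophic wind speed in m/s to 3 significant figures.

Coriolis parameter at 45°N:
f = 2Ω sin φ = 2 × 7.29×10⁻⁵ × sin 45° = 1.03×10⁻⁴ s⁻¹
Pressure gradient: |∂P/∂n| = 700 Pa / 667000 m = 1.05×10⁻³ Pa/m
Geostrophic balance (pressure-gradient force = Coriolis force):
V_g = (1/(fρ)) |∂P/∂n| = 1.05×10⁻³ / (1.03×10⁻⁴ × 0.880) = 11.6 m/s

11.6 m/s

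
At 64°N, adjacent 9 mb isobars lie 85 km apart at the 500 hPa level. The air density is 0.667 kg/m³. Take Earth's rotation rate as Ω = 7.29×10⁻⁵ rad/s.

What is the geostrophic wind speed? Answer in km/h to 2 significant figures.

440 km/h

Coriolis parameter at 64°N:
f = 2Ω sin φ = 2 × 7.29×10⁻⁵ × sin 64° = 1.31×10⁻⁴ s⁻¹
Pressure gradient: |∂P/∂n| = 900 Pa / 85000 m = 1.06×10⁻² Pa/m
Geostrophic balance (pressure-gradient force = Coriolis force):
V_g = (1/(fρ)) |∂P/∂n| = 1.06×10⁻² / (1.31×10⁻⁴ × 0.667) = 121 m/s
Converting: 121 m/s × 3.6 = 440 km/h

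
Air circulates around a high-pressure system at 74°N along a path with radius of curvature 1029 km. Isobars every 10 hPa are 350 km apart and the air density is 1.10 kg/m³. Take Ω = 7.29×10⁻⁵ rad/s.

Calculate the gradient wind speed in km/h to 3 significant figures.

Coriolis parameter at 74°N:
f = 2Ω sin φ = 2 × 7.29×10⁻⁵ × sin 74° = 1.40×10⁻⁴ s⁻¹
Pressure gradient: |∂P/∂n| = 1000 Pa / 350000 m = 2.86×10⁻³ Pa/m
Geostrophic speed: V_g = |∂P/∂n|/(fρ) = 2.86×10⁻³/(1.40×10⁻⁴ × 1.10) = 18.5 m/s
Around a high, pressure-gradient force acts outward with centrifugal, so Coriolis balances both:
fV = (1/ρ)|∂P/∂n| + V²/R  →  V² − fR·V + fR·V_g = 0
With fR = 1.40×10⁻⁴ × 1029×10³ m = 144 m/s:
V = [fR − √((fR)² − 4 fR V_g)]/2 = [144 − √(144² − 4×144×18.5)]/2 = 21.8 m/s
Supergeostrophic (V > V_g = 18.5 m/s), as expected around a high.
Converting: 21.8 m/s × 3.6 = 78.6 km/h

78.6 km/h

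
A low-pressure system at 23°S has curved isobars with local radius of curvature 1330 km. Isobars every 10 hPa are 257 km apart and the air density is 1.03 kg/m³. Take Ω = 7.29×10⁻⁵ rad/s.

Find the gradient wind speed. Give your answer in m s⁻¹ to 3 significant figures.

Coriolis parameter at 23°S:
f = 2Ω sin φ = 2 × 7.29×10⁻⁵ × sin 23° = 5.70×10⁻⁵ s⁻¹
Pressure gradient: |∂P/∂n| = 1000 Pa / 257000 m = 3.89×10⁻³ Pa/m
Geostrophic speed: V_g = |∂P/∂n|/(fρ) = 3.89×10⁻³/(5.70×10⁻⁵ × 1.03) = 66.3 m/s
Around a low, centrifugal force acts outward with Coriolis, so pressure-gradient force balances both:
(1/ρ)|∂P/∂n| = fV + V²/R  →  V² + fR·V − fR·V_g = 0
With fR = 5.70×10⁻⁵ × 1330×10³ m = 75.8 m/s:
V = [−fR + √((fR)² + 4 fR V_g)]/2 = [−75.8 + √(75.8² + 4×75.8×66.3)]/2 = 42.5 m/s
Subgeostrophic (V < V_g = 66.3 m/s), as expected around a low.

42.5 m s⁻¹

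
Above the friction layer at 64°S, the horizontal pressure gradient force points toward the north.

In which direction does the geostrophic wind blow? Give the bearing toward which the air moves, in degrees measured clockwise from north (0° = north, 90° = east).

270°

The pressure-gradient force points toward the north (bearing 000°).
Geostrophic balance: in the Southern Hemisphere the Coriolis force deflects motion to the left, so the geostrophic wind blows 90° to the left of the pressure-gradient force (low pressure on the right).
Rotating 000° by 90° counterclockwise gives 270° — the wind blows toward the west.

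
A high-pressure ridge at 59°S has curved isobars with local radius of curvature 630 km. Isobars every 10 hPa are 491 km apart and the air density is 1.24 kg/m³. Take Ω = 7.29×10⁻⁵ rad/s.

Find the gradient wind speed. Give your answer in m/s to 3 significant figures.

16.7 m/s

Coriolis parameter at 59°S:
f = 2Ω sin φ = 2 × 7.29×10⁻⁵ × sin 59° = 1.25×10⁻⁴ s⁻¹
Pressure gradient: |∂P/∂n| = 1000 Pa / 491000 m = 2.04×10⁻³ Pa/m
Geostrophic speed: V_g = |∂P/∂n|/(fρ) = 2.04×10⁻³/(1.25×10⁻⁴ × 1.24) = 13.1 m/s
Around a high, pressure-gradient force acts outward with centrifugal, so Coriolis balances both:
fV = (1/ρ)|∂P/∂n| + V²/R  →  V² − fR·V + fR·V_g = 0
With fR = 1.25×10⁻⁴ × 630×10³ m = 78.7 m/s:
V = [fR − √((fR)² − 4 fR V_g)]/2 = [78.7 − √(78.7² − 4×78.7×13.1)]/2 = 16.7 m/s
Supergeostrophic (V > V_g = 13.1 m/s), as expected around a high.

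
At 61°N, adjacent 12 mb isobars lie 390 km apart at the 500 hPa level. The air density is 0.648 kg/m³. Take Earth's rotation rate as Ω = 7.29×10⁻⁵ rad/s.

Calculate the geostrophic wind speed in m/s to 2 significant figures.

Coriolis parameter at 61°N:
f = 2Ω sin φ = 2 × 7.29×10⁻⁵ × sin 61° = 1.28×10⁻⁴ s⁻¹
Pressure gradient: |∂P/∂n| = 1200 Pa / 390000 m = 3.08×10⁻³ Pa/m
Geostrophic balance (pressure-gradient force = Coriolis force):
V_g = (1/(fρ)) |∂P/∂n| = 3.08×10⁻³ / (1.28×10⁻⁴ × 0.648) = 37.2 m/s

37 m/s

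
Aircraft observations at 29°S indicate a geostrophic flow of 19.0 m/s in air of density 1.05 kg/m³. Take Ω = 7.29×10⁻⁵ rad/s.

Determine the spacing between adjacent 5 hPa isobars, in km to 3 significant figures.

355 km

Coriolis parameter at 29°S:
f = 2Ω sin φ = 2 × 7.29×10⁻⁵ × sin 29° = 7.07×10⁻⁵ s⁻¹
Geostrophic balance rearranged: |∂P/∂n| = f ρ V_g
|∂P/∂n| = 7.07×10⁻⁵ × 1.05 × 19.0 = 1.41×10⁻³ Pa/m
Isobar spacing: Δn = ΔP/|∂P/∂n| = 500 Pa / 1.41×10⁻³ Pa/m = 354567 m ≈ 355 km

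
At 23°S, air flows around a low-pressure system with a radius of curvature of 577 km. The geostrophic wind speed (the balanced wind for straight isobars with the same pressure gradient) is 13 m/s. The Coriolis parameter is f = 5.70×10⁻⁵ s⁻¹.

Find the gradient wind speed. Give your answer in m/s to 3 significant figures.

9.97 m/s

Around a low, centrifugal force acts outward with Coriolis, so pressure-gradient force balances both:
(1/ρ)|∂P/∂n| = fV + V²/R  →  V² + fR·V − fR·V_g = 0
With fR = 5.70×10⁻⁵ × 577×10³ m = 32.9 m/s:
V = [−fR + √((fR)² + 4 fR V_g)]/2 = [−32.9 + √(32.9² + 4×32.9×13)]/2 = 9.97 m/s
Subgeostrophic (V < V_g = 13 m/s), as expected around a low.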